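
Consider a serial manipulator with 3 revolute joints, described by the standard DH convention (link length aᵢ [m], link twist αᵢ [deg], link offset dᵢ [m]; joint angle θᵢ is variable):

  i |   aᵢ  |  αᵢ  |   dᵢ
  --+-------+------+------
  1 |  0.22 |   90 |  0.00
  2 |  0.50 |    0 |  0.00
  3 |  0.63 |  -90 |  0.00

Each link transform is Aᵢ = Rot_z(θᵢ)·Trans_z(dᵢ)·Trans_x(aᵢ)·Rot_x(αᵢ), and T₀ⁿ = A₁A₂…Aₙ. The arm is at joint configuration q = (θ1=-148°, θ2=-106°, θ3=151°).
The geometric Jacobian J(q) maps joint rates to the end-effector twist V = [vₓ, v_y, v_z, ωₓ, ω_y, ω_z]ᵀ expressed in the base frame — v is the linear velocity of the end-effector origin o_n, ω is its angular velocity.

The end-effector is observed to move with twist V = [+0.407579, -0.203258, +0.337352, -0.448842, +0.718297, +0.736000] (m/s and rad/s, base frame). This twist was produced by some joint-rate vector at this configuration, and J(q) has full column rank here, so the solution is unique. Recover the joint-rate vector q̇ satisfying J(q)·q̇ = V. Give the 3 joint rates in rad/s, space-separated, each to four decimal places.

o_n = [-0.4475, -0.2796, -0.0352]
J₁: ẑ×o_n = [0.2796, -0.4475, 0.0000], ω = ẑ
J2: z=[-0.5299, 0.8480, 0.0000] o=[-0.1866, -0.1166, 0.0000] → [-0.0298, -0.0186, 0.3077, -0.5299, 0.8480, 0.0000]
J3: z=[-0.5299, 0.8480, 0.0000] o=[-0.0697, -0.0435, -0.4806] → [0.3778, 0.2361, 0.4455, -0.5299, 0.8480, 0.0000]
q̇ = J⁺·V = [0.7360, 0.2900, 0.5570]

0.7360 0.2900 0.5570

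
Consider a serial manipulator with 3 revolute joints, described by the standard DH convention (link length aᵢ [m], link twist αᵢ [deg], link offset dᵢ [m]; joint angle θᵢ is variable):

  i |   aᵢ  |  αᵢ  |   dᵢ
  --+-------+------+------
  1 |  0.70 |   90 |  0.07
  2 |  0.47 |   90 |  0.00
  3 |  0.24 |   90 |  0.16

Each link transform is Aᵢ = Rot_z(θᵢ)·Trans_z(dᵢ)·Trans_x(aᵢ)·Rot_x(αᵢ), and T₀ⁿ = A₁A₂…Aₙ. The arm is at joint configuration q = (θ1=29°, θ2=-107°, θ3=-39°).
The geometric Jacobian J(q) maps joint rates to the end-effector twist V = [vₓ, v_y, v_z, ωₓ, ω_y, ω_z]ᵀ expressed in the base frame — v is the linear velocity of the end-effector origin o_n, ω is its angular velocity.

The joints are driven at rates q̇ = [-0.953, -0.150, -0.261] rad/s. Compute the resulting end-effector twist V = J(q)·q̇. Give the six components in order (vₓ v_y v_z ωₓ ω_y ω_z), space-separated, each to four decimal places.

o_n = [0.2373, 0.3042, -0.5110]
J₁: ẑ×o_n = [-0.3042, 0.2373, 0.0000], ω = ẑ
J2: z=[0.4848, -0.8746, 0.0000] o=[0.6122, 0.3394, 0.0700] → [0.5082, 0.2817, -0.3450, 0.4848, -0.8746, 0.0000]
J3: z=[-0.8364, -0.4636, 0.2924] o=[0.4920, 0.2727, -0.3795] → [0.0518, -0.1845, -0.1444, -0.8364, -0.4636, 0.2924]
V = J·q̇ = [0.2002, -0.2202, 0.0894, 0.1456, 0.2522, -1.0293]

0.2002 -0.2202 0.0894 0.1456 0.2522 -1.0293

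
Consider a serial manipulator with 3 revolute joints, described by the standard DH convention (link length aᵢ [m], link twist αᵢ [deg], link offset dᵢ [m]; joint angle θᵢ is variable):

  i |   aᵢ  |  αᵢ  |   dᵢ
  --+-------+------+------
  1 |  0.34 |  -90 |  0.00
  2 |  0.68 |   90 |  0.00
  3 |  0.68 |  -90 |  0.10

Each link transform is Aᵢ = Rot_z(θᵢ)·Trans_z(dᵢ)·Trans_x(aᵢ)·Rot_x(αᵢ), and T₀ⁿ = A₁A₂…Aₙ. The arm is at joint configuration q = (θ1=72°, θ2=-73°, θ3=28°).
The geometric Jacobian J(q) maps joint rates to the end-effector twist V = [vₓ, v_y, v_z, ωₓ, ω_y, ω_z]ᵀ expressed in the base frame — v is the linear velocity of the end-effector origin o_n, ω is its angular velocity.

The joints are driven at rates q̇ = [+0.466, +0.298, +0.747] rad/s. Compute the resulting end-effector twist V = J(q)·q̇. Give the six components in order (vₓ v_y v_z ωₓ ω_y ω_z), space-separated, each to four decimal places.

-0.6528 0.3752 -0.3111 -0.5042 -0.5873 0.6844

o_n = [-0.1124, 0.6871, 1.2537]
J₁: ẑ×o_n = [-0.6871, -0.1124, 0.0000], ω = ẑ
J2: z=[-0.9511, 0.3090, 0.0000] o=[0.1051, 0.3234, 0.0000] → [0.3874, 1.1923, -0.2787, -0.9511, 0.3090, 0.0000]
J3: z=[-0.2955, -0.9095, 0.2924] o=[0.1665, 0.5124, 0.6503] → [-0.5999, 0.0968, -0.3053, -0.2955, -0.9095, 0.2924]
V = J·q̇ = [-0.6528, 0.3752, -0.3111, -0.5042, -0.5873, 0.6844]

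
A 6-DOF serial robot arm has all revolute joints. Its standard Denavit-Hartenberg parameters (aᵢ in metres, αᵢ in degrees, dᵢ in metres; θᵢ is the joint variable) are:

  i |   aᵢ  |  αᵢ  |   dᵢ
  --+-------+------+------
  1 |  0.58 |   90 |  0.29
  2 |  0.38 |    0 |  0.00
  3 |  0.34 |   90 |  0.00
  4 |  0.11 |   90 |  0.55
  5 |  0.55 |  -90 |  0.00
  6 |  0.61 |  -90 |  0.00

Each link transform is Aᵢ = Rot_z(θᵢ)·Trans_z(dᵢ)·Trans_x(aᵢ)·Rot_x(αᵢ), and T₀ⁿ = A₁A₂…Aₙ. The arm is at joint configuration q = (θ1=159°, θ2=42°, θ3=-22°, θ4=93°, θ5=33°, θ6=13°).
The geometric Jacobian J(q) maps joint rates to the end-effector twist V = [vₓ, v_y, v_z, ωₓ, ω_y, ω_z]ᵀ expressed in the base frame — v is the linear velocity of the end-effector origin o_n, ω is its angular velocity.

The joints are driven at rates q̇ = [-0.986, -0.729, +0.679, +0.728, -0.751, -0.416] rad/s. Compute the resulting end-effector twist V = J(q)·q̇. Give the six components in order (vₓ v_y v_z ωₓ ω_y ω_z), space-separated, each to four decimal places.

2.1920 1.0543 0.2263 0.5964 -0.0822 -1.6028

o_n = [-0.9284, 1.4930, -0.5080]
J₁: ẑ×o_n = [-1.4930, -0.9284, 0.0000], ω = ẑ
J2: z=[0.3584, 0.9336, 0.0000] o=[-0.5415, 0.2079, 0.2900] → [-0.7450, 0.2860, 0.8218, 0.3584, 0.9336, 0.0000]
J3: z=[0.3584, 0.9336, 0.0000] o=[-0.8051, 0.3091, 0.5443] → [-0.9823, 0.3771, 0.5394, 0.3584, 0.9336, 0.0000]
J4: z=[-0.3193, 0.1226, -0.9397] o=[-1.1034, 0.4236, 0.6606] → [0.8617, -0.5375, -0.3629, -0.3193, 0.1226, -0.9397]
J5: z=[-0.8573, 0.3852, 0.3416] o=[-1.2346, 0.5916, 0.1418] → [-0.5581, -0.4525, -0.8907, -0.8573, 0.3852, 0.3416]
J6: z=[-0.4877, -0.3954, -0.7783] o=[-1.1440, 1.0502, -0.1480] → [0.4870, -0.3433, -0.1307, -0.4877, -0.3954, -0.7783]
V = J·q̇ = [2.1920, 1.0543, 0.2263, 0.5964, -0.0822, -1.6028]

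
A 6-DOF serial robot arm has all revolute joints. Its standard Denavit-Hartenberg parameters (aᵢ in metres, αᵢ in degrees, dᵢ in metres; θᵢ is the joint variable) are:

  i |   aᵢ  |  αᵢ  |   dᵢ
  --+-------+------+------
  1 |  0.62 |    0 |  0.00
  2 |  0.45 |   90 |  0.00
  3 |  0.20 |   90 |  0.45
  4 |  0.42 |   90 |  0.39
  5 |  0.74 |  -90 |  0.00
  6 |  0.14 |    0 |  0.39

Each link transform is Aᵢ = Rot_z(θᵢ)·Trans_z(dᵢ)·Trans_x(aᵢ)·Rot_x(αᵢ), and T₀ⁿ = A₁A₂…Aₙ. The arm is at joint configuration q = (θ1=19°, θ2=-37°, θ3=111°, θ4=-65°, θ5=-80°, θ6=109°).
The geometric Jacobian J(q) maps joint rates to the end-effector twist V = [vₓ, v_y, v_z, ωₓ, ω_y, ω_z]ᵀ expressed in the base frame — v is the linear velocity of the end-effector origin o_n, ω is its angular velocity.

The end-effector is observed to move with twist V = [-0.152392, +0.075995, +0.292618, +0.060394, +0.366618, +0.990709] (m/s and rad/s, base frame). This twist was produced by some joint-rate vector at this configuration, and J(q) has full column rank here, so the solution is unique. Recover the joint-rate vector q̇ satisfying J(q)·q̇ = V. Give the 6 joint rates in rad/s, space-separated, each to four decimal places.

0.4690 0.4150 -0.8230 0.0500 -0.3010 -0.3680

o_n = [0.6738, 0.5226, 0.5825]
J₁: ẑ×o_n = [-0.5226, 0.6738, 0.0000], ω = ẑ
J2: z=[0.0000, 0.0000, 1.0000] o=[0.5862, 0.2019, 0.0000] → [-0.3207, 0.0876, 0.0000, 0.0000, 0.0000, 1.0000]
J3: z=[-0.3090, -0.9511, 0.0000] o=[1.0142, 0.0628, 0.0000] → [-0.5540, 0.1800, -0.4658, -0.3090, -0.9511, 0.0000]
J4: z=[0.8879, -0.2885, 0.3584] o=[0.8070, -0.3430, 0.1867] → [-0.4244, -0.3991, 0.7301, 0.8879, -0.2885, 0.3584]
J5: z=[0.4395, 0.3016, -0.8461] o=[1.2104, -0.0739, 0.4922] → [0.5319, 0.4143, 0.4240, 0.4395, 0.3016, -0.8461]
J6: z=[0.2881, 0.8448, 0.4508] o=[0.5808, 0.2531, 0.2817] → [0.1327, -0.0448, -0.0009, 0.2881, 0.8448, 0.4508]
q̇ = J⁺·V = [0.4690, 0.4150, -0.8230, 0.0500, -0.3010, -0.3680]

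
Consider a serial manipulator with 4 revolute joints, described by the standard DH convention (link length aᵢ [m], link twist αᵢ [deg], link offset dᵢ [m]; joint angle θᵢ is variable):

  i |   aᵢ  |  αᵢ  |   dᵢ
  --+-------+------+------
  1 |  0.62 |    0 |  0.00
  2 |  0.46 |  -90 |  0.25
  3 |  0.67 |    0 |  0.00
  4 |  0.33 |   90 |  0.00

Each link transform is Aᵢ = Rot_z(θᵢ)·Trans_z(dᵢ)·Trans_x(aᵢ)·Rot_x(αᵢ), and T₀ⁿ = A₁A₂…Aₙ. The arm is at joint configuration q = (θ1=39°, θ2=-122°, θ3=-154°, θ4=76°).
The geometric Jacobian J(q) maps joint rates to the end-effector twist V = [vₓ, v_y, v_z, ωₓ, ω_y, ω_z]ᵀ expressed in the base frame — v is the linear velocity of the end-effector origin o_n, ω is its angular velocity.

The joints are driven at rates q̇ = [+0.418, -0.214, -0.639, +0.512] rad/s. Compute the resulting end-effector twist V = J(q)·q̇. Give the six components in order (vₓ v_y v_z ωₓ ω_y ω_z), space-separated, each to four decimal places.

o_n = [0.4729, 0.4632, 0.8665]
J₁: ẑ×o_n = [-0.4632, 0.4729, 0.0000], ω = ẑ
J2: z=[0.0000, 0.0000, 1.0000] o=[0.4818, 0.3902, 0.0000] → [-0.0730, -0.0090, 0.0000, 0.0000, 0.0000, 1.0000]
J3: z=[0.9925, 0.1219, 0.0000] o=[0.5379, -0.0664, 0.2500] → [0.0751, -0.6119, 0.5336, 0.9925, 0.1219, 0.0000]
J4: z=[0.9925, 0.1219, 0.0000] o=[0.4645, 0.5313, 0.5437] → [0.0393, -0.3204, -0.0686, 0.9925, 0.1219, 0.0000]
V = J·q̇ = [-0.2059, 0.4265, -0.3761, -0.1261, -0.0155, 0.2040]

-0.2059 0.4265 -0.3761 -0.1261 -0.0155 0.2040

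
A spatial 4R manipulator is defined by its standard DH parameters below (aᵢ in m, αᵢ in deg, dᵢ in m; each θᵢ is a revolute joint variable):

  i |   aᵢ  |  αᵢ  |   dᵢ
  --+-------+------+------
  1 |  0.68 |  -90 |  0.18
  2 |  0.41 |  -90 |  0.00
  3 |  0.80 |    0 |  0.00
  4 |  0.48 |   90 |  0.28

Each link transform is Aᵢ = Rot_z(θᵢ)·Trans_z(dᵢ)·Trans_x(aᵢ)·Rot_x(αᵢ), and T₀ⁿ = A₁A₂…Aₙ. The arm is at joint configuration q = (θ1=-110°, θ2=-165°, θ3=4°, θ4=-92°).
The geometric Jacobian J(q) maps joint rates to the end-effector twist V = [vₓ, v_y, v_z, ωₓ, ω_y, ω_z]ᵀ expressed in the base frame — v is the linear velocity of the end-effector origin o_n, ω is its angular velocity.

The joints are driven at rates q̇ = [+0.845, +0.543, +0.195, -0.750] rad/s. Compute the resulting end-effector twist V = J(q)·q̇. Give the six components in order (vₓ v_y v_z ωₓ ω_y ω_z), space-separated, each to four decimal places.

o_n = [0.5456, 0.2596, 0.7675]
J₁: ẑ×o_n = [-0.2596, 0.5456, 0.0000], ω = ẑ
J2: z=[0.9397, -0.3420, 0.0000] o=[-0.2326, -0.6390, 0.1800] → [-0.2009, -0.5520, 1.1106, 0.9397, -0.3420, 0.0000]
J3: z=[-0.0885, -0.2432, 0.9659] o=[-0.0971, -0.2668, 0.2861] → [-0.6256, 0.6634, 0.1097, -0.0885, -0.2432, 0.9659]
J4: z=[-0.0885, -0.2432, 0.9659] o=[0.1141, 0.4766, 0.4927] → [0.1427, 0.4411, 0.1242, -0.0885, -0.2432, 0.9659]
V = J·q̇ = [-0.5576, -0.0402, 0.5313, 0.5594, -0.0507, 0.3089]

-0.5576 -0.0402 0.5313 0.5594 -0.0507 0.3089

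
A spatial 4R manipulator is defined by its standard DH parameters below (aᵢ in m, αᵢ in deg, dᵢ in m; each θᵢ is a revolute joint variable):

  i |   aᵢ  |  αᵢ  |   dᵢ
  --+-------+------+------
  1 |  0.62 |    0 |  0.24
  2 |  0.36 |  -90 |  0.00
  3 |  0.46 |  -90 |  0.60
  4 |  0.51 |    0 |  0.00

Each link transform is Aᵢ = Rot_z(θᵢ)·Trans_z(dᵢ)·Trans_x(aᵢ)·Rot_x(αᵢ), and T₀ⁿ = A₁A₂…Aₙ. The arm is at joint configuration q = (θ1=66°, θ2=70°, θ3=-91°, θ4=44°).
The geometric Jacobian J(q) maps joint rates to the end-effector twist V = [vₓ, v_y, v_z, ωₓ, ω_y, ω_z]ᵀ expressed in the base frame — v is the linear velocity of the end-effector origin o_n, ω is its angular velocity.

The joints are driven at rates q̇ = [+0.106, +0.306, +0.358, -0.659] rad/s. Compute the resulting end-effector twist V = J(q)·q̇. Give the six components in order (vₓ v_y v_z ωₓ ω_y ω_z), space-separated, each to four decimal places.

-0.4640 -0.1172 0.2386 0.2253 -0.7152 0.4005

o_n = [-0.1671, 0.6297, 1.0667]
J₁: ẑ×o_n = [-0.6297, -0.1671, 0.0000], ω = ẑ
J2: z=[0.0000, 0.0000, 1.0000] o=[0.2522, 0.5664, 0.2400] → [-0.0633, -0.4193, 0.0000, 0.0000, 0.0000, 1.0000]
J3: z=[-0.6947, -0.7193, 0.0000] o=[-0.0068, 0.8165, 0.2400] → [-0.5947, 0.5743, 0.0144, -0.6947, -0.7193, 0.0000]
J4: z=[-0.7192, 0.6946, 0.0175] o=[-0.4178, 0.3793, 0.6999] → [0.2504, 0.2682, -0.3542, -0.7192, 0.6946, 0.0175]
V = J·q̇ = [-0.4640, -0.1172, 0.2386, 0.2253, -0.7152, 0.4005]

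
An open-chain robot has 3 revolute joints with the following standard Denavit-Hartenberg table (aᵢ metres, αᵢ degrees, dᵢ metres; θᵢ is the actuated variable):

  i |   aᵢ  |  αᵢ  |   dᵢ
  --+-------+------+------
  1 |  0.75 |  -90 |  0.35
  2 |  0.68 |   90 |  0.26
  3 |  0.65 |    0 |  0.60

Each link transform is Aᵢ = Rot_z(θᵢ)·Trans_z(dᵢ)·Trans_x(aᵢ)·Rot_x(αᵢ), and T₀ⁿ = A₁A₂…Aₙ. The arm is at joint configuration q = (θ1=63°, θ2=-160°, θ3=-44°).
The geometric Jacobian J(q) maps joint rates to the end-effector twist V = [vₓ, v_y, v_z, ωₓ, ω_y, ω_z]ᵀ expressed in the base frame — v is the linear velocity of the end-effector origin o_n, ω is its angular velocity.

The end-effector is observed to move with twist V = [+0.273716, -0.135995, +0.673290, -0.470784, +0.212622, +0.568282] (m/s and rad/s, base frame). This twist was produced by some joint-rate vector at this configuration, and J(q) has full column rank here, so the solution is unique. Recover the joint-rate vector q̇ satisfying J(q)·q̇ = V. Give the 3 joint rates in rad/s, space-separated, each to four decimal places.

0.6350 0.5160 0.0710

o_n = [-0.0716, -0.5624, 0.1787]
J₁: ẑ×o_n = [0.5624, -0.0716, 0.0000], ω = ẑ
J2: z=[-0.8910, 0.4540, 0.0000] o=[0.3405, 0.6683, 0.3500] → [-0.0778, -0.1527, 1.2836, -0.8910, 0.4540, 0.0000]
J3: z=[-0.1553, -0.3047, -0.9397] o=[-0.1813, 0.2169, 0.5826] → [-0.6092, -0.1658, 0.1544, -0.1553, -0.3047, -0.9397]
q̇ = J⁺·V = [0.6350, 0.5160, 0.0710]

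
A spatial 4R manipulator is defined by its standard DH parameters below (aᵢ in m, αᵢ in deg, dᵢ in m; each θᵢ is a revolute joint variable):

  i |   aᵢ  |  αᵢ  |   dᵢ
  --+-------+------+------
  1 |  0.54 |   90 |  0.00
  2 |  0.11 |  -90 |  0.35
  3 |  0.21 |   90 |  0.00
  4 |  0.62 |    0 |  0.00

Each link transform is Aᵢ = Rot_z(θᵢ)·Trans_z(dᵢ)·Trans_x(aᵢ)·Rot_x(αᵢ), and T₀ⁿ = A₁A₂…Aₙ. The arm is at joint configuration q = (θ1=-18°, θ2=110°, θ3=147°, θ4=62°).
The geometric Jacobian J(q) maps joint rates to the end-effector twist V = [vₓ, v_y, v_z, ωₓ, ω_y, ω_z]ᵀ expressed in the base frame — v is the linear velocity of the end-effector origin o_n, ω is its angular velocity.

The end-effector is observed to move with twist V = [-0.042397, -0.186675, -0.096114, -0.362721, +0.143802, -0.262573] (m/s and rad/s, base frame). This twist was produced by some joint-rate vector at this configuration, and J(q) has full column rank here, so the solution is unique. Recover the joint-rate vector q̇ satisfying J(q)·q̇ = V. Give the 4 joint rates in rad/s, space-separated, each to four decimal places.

o_n = [0.1014, -0.1140, -0.4788]
J₁: ẑ×o_n = [0.1140, 0.1014, -0.0000], ω = ẑ
J2: z=[-0.3090, -0.9511, 0.0000] o=[0.5136, -0.1669, 0.0000] → [0.4553, -0.1479, -0.4083, -0.3090, -0.9511, 0.0000]
J3: z=[-0.8937, 0.2904, -0.3420] o=[0.3696, -0.4881, 0.1034] → [-0.0411, -0.4285, -0.2564, -0.8937, 0.2904, -0.3420]
J4: z=[0.0820, 0.8552, 0.5118] o=[0.4623, -0.3980, -0.0621] → [-0.5016, -0.1505, 0.3319, 0.0820, 0.8552, 0.5118]
q̇ = J⁺·V = [-0.1220, -0.0230, 0.4140, 0.0020]

-0.1220 -0.0230 0.4140 0.0020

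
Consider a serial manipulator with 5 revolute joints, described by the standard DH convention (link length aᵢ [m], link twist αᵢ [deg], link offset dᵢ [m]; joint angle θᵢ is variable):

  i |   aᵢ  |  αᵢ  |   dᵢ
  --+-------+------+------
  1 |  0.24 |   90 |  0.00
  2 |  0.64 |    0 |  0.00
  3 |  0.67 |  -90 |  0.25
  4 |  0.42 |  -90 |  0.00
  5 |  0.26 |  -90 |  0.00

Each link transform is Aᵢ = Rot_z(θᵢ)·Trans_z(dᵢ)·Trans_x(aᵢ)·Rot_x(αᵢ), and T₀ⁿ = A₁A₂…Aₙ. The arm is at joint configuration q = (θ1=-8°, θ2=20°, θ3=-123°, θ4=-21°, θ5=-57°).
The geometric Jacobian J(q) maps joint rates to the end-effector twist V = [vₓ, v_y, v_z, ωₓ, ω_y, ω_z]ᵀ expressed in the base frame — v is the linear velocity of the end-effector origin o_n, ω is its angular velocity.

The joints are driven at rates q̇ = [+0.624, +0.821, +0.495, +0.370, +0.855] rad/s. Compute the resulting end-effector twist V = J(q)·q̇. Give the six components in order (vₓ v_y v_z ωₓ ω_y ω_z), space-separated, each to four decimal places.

1.5950 0.3990 0.2049 0.2167 -0.5533 0.2422

o_n = [0.7148, -0.5561, -0.9939]
J₁: ẑ×o_n = [0.5561, 0.7148, -0.0000], ω = ẑ
J2: z=[-0.1392, -0.9903, 0.0000] o=[0.2377, -0.0334, 0.0000] → [0.9842, -0.1383, 0.5452, -0.1392, -0.9903, 0.0000]
J3: z=[-0.1392, -0.9903, 0.0000] o=[0.8332, -0.1171, 0.2189] → [1.2009, -0.1688, -0.0562, -0.1392, -0.9903, 0.0000]
J4: z=[0.9649, -0.1356, -0.2250] o=[0.6492, -0.3437, -0.4339] → [0.0281, 0.5255, -0.1961, 0.9649, -0.1356, -0.2250]
J5: z=[0.0501, 0.9357, -0.3492] o=[0.5409, -0.4805, -0.8160] → [-0.1929, -0.0518, -0.1665, 0.0501, 0.9357, -0.3492]
V = J·q̇ = [1.5950, 0.3990, 0.2049, 0.2167, -0.5533, 0.2422]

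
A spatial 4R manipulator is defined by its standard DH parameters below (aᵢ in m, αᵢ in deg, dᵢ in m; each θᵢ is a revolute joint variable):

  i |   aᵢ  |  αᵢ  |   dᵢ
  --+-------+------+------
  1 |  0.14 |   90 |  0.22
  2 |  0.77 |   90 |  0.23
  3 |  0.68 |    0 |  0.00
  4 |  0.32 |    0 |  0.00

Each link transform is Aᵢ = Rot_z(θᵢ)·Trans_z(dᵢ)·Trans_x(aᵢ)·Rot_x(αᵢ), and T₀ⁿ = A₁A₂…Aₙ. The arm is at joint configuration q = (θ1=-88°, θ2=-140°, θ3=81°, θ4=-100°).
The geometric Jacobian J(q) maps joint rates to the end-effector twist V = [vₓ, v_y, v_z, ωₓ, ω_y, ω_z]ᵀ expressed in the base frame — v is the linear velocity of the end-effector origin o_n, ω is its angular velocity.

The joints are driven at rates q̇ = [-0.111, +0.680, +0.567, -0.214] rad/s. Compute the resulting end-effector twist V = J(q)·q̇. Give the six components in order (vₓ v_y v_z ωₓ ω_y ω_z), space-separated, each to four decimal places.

-0.0583 -0.6928 -0.3930 -0.6875 0.2030 0.1594

o_n = [-0.8236, 0.7348, -0.5378]
J₁: ẑ×o_n = [-0.7348, -0.8236, 0.0000], ω = ẑ
J2: z=[-0.9994, -0.0349, 0.0000] o=[0.0049, -0.1399, 0.2200] → [0.0264, -0.7573, -0.9031, -0.9994, -0.0349, 0.0000]
J3: z=[-0.0224, 0.6424, 0.7660] o=[-0.2456, 0.4416, -0.2749] → [-0.3935, -0.4487, 0.3647, -0.0224, 0.6424, 0.7660]
J4: z=[-0.0224, 0.6424, 0.7660] o=[-0.9196, 0.4996, -0.3433] → [-0.3052, 0.0692, -0.0670, -0.0224, 0.6424, 0.7660]
V = J·q̇ = [-0.0583, -0.6928, -0.3930, -0.6875, 0.2030, 0.1594]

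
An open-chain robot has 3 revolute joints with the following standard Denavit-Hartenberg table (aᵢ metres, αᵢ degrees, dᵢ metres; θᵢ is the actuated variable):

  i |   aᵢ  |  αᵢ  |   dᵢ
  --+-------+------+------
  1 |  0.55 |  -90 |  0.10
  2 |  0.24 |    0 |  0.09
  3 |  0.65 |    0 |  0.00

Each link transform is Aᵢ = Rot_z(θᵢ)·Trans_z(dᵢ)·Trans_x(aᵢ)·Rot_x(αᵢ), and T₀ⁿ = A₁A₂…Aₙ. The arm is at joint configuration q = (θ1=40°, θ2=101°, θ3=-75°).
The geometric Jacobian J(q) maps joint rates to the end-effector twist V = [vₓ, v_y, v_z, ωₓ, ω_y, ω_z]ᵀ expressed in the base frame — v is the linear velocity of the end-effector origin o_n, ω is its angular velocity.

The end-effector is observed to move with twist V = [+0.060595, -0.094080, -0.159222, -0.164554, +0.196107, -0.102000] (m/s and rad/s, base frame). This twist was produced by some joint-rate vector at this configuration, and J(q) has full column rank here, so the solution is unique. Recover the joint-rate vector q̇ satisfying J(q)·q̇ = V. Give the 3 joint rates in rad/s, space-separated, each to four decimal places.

-0.1020 -0.2110 0.4670

o_n = [0.7759, 0.7686, -0.4205]
J₁: ẑ×o_n = [-0.7686, 0.7759, 0.0000], ω = ẑ
J2: z=[-0.6428, 0.7660, 0.0000] o=[0.4213, 0.3535, 0.1000] → [-0.3988, -0.3346, -0.5384, -0.6428, 0.7660, 0.0000]
J3: z=[-0.6428, 0.7660, 0.0000] o=[0.3284, 0.3930, -0.1356] → [-0.2183, -0.1832, -0.5842, -0.6428, 0.7660, 0.0000]
q̇ = J⁺·V = [-0.1020, -0.2110, 0.4670]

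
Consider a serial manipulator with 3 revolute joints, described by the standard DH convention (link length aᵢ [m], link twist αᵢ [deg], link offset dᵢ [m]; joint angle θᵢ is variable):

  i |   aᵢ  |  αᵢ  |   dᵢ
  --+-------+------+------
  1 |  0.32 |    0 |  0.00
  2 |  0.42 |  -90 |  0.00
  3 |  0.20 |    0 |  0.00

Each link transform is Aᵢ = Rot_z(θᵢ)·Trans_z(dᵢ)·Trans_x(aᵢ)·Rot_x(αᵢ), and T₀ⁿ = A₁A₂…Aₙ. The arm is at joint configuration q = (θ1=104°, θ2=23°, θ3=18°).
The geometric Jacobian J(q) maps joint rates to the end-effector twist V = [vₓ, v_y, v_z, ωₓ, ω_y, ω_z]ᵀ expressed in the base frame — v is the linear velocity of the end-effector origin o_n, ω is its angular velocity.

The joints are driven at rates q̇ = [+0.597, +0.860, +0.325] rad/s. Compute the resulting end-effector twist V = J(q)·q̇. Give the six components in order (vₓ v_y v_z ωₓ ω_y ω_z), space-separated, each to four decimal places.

o_n = [-0.4446, 0.7978, -0.0618]
J₁: ẑ×o_n = [-0.7978, -0.4446, 0.0000], ω = ẑ
J2: z=[0.0000, 0.0000, 1.0000] o=[-0.0774, 0.3105, 0.0000] → [-0.4873, -0.3672, 0.0000, 0.0000, 0.0000, 1.0000]
J3: z=[-0.7986, -0.6018, 0.0000] o=[-0.3302, 0.6459, 0.0000] → [0.0372, -0.0494, -0.1902, -0.7986, -0.6018, 0.0000]
V = J·q̇ = [-0.8833, -0.5973, -0.0618, -0.2596, -0.1956, 1.4570]

-0.8833 -0.5973 -0.0618 -0.2596 -0.1956 1.4570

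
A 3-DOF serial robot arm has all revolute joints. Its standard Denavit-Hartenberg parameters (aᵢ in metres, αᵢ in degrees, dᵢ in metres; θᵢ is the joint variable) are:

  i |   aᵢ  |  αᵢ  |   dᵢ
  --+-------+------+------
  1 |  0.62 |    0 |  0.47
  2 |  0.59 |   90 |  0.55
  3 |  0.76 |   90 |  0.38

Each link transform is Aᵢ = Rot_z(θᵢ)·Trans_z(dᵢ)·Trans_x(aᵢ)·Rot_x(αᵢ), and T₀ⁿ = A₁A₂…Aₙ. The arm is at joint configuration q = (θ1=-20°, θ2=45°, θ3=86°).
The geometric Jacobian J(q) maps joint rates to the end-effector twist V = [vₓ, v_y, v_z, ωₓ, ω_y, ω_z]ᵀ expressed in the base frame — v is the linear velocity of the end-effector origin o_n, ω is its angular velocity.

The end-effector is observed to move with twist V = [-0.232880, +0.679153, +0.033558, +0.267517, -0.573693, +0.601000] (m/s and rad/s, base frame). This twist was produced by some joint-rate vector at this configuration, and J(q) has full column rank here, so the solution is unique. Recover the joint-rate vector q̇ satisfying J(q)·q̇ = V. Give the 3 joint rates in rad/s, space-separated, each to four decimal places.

o_n = [1.3260, -0.2847, 1.7781]
J₁: ẑ×o_n = [0.2847, 1.3260, -0.0000], ω = ẑ
J2: z=[0.0000, 0.0000, 1.0000] o=[0.5826, -0.2121, 0.4700] → [0.0726, 0.7434, -0.0000, 0.0000, 0.0000, 1.0000]
J3: z=[0.4226, -0.9063, 0.0000] o=[1.1173, 0.0373, 1.0200] → [-0.6871, -0.3204, 0.0530, 0.4226, -0.9063, 0.0000]
q̇ = J⁺·V = [0.7470, -0.1460, 0.6330]

0.7470 -0.1460 0.6330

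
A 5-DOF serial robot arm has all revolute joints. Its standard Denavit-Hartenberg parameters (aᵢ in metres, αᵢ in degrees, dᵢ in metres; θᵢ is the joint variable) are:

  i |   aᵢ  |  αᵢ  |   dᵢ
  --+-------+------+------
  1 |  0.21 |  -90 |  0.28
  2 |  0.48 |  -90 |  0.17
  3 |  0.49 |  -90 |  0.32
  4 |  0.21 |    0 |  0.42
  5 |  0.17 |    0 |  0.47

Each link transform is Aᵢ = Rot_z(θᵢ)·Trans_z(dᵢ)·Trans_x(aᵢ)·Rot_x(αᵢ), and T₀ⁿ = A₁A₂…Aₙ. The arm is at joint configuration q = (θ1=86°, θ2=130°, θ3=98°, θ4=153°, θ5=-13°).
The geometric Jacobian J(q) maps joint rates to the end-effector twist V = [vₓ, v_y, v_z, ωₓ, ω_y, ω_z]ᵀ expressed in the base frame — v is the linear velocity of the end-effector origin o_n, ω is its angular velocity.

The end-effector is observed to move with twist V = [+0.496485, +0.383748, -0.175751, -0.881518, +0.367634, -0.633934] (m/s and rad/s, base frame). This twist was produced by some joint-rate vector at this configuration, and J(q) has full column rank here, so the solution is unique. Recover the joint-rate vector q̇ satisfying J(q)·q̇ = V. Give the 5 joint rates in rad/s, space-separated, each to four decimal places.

o_n = [-0.0950, 0.4026, 0.6800]
J₁: ẑ×o_n = [-0.4026, -0.0950, 0.0000], ω = ẑ
J2: z=[-0.9976, 0.0698, 0.0000] o=[0.0146, 0.2095, 0.2800] → [0.0279, 0.3990, -0.1850, -0.9976, 0.0698, 0.0000]
J3: z=[-0.0534, -0.7642, 0.6428] o=[-0.1765, -0.0864, -0.0877] → [-0.9011, 0.0934, 0.0361, -0.0534, -0.7642, 0.6428]
J4: z=[-0.0944, 0.6447, 0.7586] o=[0.2935, -0.3211, 0.1702] → [-0.2204, -0.2466, 0.1822, -0.0944, 0.6447, 0.7586]
J5: z=[-0.0944, 0.6447, 0.7586] o=[0.0730, 0.0188, 0.4076] → [-0.1156, -0.1017, 0.0721, -0.0944, 0.6447, 0.7586]
q̇ = J⁺·V = [-0.5730, 0.8840, -0.2730, -0.1200, 0.2710]

-0.5730 0.8840 -0.2730 -0.1200 0.2710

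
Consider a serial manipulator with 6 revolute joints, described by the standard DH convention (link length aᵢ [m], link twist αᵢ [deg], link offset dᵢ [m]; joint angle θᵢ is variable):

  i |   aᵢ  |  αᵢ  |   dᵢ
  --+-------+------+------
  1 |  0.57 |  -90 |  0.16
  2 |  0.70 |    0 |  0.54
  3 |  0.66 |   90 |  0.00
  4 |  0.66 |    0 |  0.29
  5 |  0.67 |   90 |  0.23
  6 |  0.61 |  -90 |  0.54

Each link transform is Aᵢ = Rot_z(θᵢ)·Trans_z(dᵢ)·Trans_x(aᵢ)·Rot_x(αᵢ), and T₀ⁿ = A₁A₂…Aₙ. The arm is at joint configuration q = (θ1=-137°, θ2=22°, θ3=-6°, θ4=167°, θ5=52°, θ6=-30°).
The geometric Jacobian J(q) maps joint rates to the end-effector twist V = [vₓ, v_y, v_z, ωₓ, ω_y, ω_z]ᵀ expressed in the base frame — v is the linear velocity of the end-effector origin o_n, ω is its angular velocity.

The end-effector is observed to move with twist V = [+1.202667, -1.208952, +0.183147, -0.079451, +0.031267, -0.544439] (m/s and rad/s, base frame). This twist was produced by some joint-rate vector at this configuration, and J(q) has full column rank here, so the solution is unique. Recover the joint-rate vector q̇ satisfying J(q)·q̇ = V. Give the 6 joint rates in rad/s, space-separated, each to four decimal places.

o_n = [0.1883, -0.3085, 0.4501]
J₁: ẑ×o_n = [0.3085, 0.1883, -0.0000], ω = ẑ
J2: z=[0.6820, -0.7314, 0.0000] o=[-0.4169, -0.3887, 0.1600] → [-0.2122, -0.1979, 0.4973, 0.6820, -0.7314, 0.0000]
J3: z=[0.6820, -0.7314, 0.0000] o=[-0.5233, -1.2263, -0.1022] → [-0.4040, -0.3767, 1.1463, 0.6820, -0.7314, 0.0000]
J4: z=[-0.2016, -0.1880, 0.9613] o=[-0.9873, -1.6590, -0.2841] → [-1.4362, 1.2780, -0.0513, -0.2016, -0.1880, 0.9613]
J5: z=[-0.2016, -0.1880, 0.9613] o=[-0.4924, -1.4005, 0.1719] → [-1.1020, 0.7103, -0.0922, -0.2016, -0.1880, 0.9613]
J6: z=[0.9724, -0.1558, 0.1735] o=[-0.4602, -0.7940, 0.5365] → [-0.0708, 0.1965, 0.5731, 0.9724, -0.1558, 0.1735]
q̇ = J⁺·V = [0.3410, -0.1330, 0.4010, -0.8170, -0.0240, -0.4440]

0.3410 -0.1330 0.4010 -0.8170 -0.0240 -0.4440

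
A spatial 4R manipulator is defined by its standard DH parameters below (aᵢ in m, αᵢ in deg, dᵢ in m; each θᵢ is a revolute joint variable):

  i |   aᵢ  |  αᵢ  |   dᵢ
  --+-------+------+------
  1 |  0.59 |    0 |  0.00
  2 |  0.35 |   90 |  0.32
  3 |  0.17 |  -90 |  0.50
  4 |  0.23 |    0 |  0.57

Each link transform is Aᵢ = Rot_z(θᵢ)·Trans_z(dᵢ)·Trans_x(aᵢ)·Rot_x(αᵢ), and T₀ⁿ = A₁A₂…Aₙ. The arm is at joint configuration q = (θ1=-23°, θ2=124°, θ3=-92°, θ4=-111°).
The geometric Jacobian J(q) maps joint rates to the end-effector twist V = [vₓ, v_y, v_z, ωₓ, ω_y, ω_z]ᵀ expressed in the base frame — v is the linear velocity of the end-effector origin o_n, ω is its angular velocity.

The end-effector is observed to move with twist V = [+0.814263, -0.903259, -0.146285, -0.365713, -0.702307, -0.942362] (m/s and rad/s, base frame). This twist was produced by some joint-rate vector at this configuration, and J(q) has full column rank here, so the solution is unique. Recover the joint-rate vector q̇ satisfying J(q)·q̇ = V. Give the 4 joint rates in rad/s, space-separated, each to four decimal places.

o_n = [1.0698, 0.8056, 0.2126]
J₁: ẑ×o_n = [-0.8056, 1.0698, 0.0000], ω = ẑ
J2: z=[0.0000, 0.0000, 1.0000] o=[0.5431, -0.2305, 0.0000] → [-1.0361, 0.5267, 0.0000, 0.0000, 0.0000, 1.0000]
J3: z=[0.9816, 0.1908, 0.0000] o=[0.4763, 0.1130, 0.3200] → [-0.0205, 0.1054, 0.5666, 0.9816, 0.1908, 0.0000]
J4: z=[-0.1907, 0.9810, -0.0349] o=[0.9683, 0.2026, 0.1501] → [0.0823, 0.0084, -0.2146, -0.1907, 0.9810, -0.0349]
q̇ = J⁺·V = [-0.6230, -0.3410, -0.4930, -0.6200]

-0.6230 -0.3410 -0.4930 -0.6200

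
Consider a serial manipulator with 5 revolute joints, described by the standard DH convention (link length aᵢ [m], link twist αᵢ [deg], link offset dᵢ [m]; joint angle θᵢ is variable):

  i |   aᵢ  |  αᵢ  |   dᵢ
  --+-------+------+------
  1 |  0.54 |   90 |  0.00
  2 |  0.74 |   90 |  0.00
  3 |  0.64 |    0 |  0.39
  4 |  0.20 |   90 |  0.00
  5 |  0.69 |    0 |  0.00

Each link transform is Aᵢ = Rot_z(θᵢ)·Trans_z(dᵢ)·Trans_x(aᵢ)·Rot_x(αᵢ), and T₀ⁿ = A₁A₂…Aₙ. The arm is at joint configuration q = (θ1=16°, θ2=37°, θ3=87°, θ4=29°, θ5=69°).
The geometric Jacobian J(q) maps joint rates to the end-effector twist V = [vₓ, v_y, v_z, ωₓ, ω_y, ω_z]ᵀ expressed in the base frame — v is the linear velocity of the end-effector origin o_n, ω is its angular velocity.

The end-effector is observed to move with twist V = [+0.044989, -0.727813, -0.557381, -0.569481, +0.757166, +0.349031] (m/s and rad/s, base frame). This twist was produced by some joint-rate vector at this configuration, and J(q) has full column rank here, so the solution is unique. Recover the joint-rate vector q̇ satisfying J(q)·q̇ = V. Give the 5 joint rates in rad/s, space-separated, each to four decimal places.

-0.4350 -0.9830 -0.8140 -0.0160 0.2240

o_n = [1.8476, -0.5533, -0.4784]
J₁: ẑ×o_n = [0.5533, 1.8476, -0.0000], ω = ẑ
J2: z=[0.2756, -0.9613, 0.0000] o=[0.5191, 0.1488, 0.0000] → [0.4599, 0.1319, 1.0835, 0.2756, -0.9613, 0.0000]
J3: z=[0.5785, 0.1659, -0.7986] o=[1.0872, 0.3117, 0.4453] → [-0.8441, -0.0729, -0.6266, 0.5785, 0.1659, -0.7986]
J4: z=[0.5785, 0.1659, -0.7986] o=[1.5147, -0.2306, 0.1540] → [-0.3627, 0.1000, -0.2419, 0.5785, 0.1659, -0.7986]
J5: z=[0.8108, -0.2235, 0.5409] o=[1.4969, -0.4226, 0.1013] → [0.2002, 0.6597, -0.0275, 0.8108, -0.2235, 0.5409]
q̇ = J⁺·V = [-0.4350, -0.9830, -0.8140, -0.0160, 0.2240]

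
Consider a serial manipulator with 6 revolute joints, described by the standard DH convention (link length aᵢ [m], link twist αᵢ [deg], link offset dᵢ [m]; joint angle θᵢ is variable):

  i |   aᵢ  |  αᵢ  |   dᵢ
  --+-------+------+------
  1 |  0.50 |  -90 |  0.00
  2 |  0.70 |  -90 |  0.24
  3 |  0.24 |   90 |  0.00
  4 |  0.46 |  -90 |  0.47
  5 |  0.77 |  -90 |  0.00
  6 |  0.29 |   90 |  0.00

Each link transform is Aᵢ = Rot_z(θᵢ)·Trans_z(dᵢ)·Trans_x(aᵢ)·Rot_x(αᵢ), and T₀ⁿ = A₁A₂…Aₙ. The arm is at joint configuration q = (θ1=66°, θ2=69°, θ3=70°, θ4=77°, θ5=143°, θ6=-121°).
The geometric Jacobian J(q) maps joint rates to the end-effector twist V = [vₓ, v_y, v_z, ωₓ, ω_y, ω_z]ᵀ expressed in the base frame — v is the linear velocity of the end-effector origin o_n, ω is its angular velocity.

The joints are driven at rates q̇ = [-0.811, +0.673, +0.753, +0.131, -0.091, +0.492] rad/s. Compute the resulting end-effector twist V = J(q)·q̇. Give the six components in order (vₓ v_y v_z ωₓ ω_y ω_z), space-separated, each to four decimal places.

o_n = [0.0519, 0.8114, -0.7425]
J₁: ẑ×o_n = [-0.8114, 0.0519, 0.0000], ω = ẑ
J2: z=[-0.9135, 0.4067, 0.0000] o=[0.2034, 0.4568, 0.0000] → [-0.3020, -0.6783, -0.2623, -0.9135, 0.4067, 0.0000]
J3: z=[-0.3797, -0.8529, -0.3584] o=[0.0862, 0.7836, -0.6535] → [0.0858, -0.0215, -0.0398, -0.3797, -0.8529, -0.3584]
J4: z=[-0.1755, 0.4468, -0.8773] o=[0.3041, 0.7187, -0.7301] → [0.0758, 0.2191, 0.0964, -0.1755, 0.4468, -0.8773]
J5: z=[-0.9704, 0.0715, 0.2305] o=[0.1455, 0.5184, -1.3361] → [-0.0251, 0.5545, -0.2776, -0.9704, 0.0715, 0.2305]
J6: z=[-0.0404, 0.8935, -0.4473] o=[0.3287, 0.8598, -0.6707] → [-0.0858, 0.1209, 0.2492, -0.0404, 0.8935, -0.4473]
V = J·q̇ = [0.4894, -0.4770, -0.0460, -0.8553, 0.1231, -1.4368]

0.4894 -0.4770 -0.0460 -0.8553 0.1231 -1.4368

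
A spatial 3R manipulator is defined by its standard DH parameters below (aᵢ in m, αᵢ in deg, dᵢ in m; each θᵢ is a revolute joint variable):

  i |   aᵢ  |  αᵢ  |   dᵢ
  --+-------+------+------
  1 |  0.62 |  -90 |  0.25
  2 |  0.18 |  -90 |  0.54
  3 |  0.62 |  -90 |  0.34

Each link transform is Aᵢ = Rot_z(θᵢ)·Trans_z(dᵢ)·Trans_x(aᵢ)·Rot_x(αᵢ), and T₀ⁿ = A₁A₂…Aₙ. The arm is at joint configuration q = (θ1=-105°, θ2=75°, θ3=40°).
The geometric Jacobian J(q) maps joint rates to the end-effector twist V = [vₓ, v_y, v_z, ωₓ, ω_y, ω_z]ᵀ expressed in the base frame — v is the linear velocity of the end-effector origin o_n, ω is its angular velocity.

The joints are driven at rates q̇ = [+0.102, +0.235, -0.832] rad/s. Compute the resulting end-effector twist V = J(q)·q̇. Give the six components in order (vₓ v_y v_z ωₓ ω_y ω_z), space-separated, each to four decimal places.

o_n = [0.0173, -0.4820, -0.4706]
J₁: ẑ×o_n = [0.4820, 0.0173, -0.0000], ω = ẑ
J2: z=[0.9659, -0.2588, 0.0000] o=[-0.1605, -0.5989, 0.2500] → [0.1865, 0.6961, 0.1589, 0.9659, -0.2588, 0.0000]
J3: z=[0.2500, 0.9330, -0.2588] o=[0.3491, -0.7836, 0.0761] → [-0.4321, 0.2226, 0.3849, 0.2500, 0.9330, -0.2588]
V = J·q̇ = [0.4525, -0.0198, -0.2829, 0.0190, -0.8371, 0.3173]

0.4525 -0.0198 -0.2829 0.0190 -0.8371 0.3173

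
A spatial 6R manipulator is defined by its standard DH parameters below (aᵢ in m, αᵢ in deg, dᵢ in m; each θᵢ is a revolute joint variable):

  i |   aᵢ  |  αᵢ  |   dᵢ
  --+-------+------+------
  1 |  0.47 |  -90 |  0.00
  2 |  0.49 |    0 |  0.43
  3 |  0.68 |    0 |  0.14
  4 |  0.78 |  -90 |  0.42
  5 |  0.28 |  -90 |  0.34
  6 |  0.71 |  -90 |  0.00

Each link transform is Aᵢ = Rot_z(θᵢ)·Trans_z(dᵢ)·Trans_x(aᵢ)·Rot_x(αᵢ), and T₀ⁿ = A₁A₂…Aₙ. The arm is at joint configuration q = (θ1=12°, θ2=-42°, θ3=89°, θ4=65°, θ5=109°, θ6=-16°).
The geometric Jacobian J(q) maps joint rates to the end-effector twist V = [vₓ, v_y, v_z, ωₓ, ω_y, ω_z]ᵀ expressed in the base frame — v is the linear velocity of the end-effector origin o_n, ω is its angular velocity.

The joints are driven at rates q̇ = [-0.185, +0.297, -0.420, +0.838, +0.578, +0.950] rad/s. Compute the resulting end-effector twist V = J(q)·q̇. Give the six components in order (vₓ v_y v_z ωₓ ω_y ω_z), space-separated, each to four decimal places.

0.8332 0.0641 0.7300 -0.4080 0.9604 0.8644

o_n = [0.5961, 0.2084, -0.4014]
J₁: ẑ×o_n = [-0.2084, 0.5961, 0.0000], ω = ẑ
J2: z=[-0.2079, 0.9781, 0.0000] o=[0.4597, 0.0977, 0.0000] → [-0.3927, -0.0835, -0.1564, -0.2079, 0.9781, 0.0000]
J3: z=[-0.2079, 0.9781, 0.0000] o=[0.7265, 0.5940, 0.3279] → [-0.7134, -0.1516, 0.2077, -0.2079, 0.9781, 0.0000]
J4: z=[-0.2079, 0.9781, 0.0000] o=[1.1510, 0.8274, -0.1694] → [-0.2269, -0.0482, 0.6715, -0.2079, 0.9781, 0.0000]
J5: z=[-0.9069, -0.1928, 0.3746] o=[0.7779, 1.1775, -0.8926] → [0.2683, 0.3774, 0.8438, -0.9069, -0.1928, 0.3746]
J6: z=[0.2788, 0.3921, 0.8767] o=[0.5580, 0.8601, -0.6808] → [0.6808, -0.0445, -0.1966, 0.2788, 0.3921, 0.8767]
V = J·q̇ = [0.8332, 0.0641, 0.7300, -0.4080, 0.9604, 0.8644]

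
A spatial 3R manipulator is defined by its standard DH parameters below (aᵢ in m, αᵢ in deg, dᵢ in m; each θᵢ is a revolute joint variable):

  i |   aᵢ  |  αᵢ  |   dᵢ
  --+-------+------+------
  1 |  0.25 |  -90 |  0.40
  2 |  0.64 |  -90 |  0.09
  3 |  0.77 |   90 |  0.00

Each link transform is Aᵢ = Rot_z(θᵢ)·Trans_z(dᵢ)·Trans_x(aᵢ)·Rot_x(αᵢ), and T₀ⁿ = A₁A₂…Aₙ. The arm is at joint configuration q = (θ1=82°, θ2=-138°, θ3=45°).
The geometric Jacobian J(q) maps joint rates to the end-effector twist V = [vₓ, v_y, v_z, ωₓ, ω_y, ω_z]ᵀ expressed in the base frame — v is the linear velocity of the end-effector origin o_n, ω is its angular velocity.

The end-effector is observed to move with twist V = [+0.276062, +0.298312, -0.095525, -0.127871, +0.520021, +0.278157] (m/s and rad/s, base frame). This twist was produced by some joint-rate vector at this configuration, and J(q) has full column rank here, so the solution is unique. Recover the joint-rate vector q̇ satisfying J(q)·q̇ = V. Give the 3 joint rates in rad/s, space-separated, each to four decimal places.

-0.2740 0.1990 0.7430

o_n = [0.3623, -0.6874, 1.1926]
J₁: ẑ×o_n = [0.6874, 0.3623, -0.0000], ω = ẑ
J2: z=[-0.9903, 0.1392, 0.0000] o=[0.0348, 0.2476, 0.4000] → [0.1103, 0.7849, 0.8802, -0.9903, 0.1392, 0.0000]
J3: z=[0.0931, 0.6626, 0.7431] o=[-0.1205, -0.2109, 0.8282] → [0.5955, 0.3249, -0.3643, 0.0931, 0.6626, 0.7431]
q̇ = J⁺·V = [-0.2740, 0.1990, 0.7430]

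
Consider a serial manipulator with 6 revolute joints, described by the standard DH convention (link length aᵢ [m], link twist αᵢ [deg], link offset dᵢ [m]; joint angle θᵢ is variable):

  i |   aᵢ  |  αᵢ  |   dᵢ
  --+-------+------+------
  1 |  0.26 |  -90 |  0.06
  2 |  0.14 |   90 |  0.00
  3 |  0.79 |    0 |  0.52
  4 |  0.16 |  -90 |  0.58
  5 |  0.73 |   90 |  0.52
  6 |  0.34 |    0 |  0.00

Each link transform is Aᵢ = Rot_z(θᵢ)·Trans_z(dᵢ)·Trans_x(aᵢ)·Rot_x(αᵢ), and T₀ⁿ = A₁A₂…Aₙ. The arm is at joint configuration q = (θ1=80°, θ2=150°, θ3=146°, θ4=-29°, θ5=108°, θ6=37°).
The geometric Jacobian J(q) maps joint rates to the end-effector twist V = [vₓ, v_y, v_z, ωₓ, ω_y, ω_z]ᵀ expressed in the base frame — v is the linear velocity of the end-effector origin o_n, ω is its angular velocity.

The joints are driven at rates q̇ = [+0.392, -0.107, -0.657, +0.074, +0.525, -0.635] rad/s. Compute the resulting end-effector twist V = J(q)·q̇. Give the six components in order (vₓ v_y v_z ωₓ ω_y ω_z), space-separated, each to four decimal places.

o_n = [0.2424, 1.2571, 0.4786]
J₁: ẑ×o_n = [-1.2571, 0.2424, 0.0000], ω = ẑ
J2: z=[-0.9848, 0.1736, 0.0000] o=[0.0451, 0.2561, 0.0600] → [0.0727, 0.4123, -1.0201, -0.9848, 0.1736, 0.0000]
J3: z=[0.0868, 0.4924, -0.8660] o=[0.0241, 0.1366, -0.0100] → [1.2109, -0.2315, -0.0102, 0.0868, 0.4924, -0.8660]
J4: z=[0.0868, 0.4924, -0.8660] o=[-0.2673, 1.0280, -0.1329] → [0.4995, -0.4945, -0.2311, 0.0868, 0.4924, -0.8660]
J5: z=[0.5811, 0.6811, 0.4455] o=[-0.3464, 1.4003, -0.5988] → [0.7976, -0.3638, -0.4842, 0.5811, 0.6811, 0.4455]
J6: z=[-0.7964, 0.3632, 0.4835] o=[0.0780, 1.2903, 0.1829] → [0.1235, 0.3150, -0.0332, -0.7964, 0.3632, 0.4835]
V = J·q̇ = [-0.9188, -0.2247, -0.1344, 0.8656, -0.1787, 0.8238]

-0.9188 -0.2247 -0.1344 0.8656 -0.1787 0.8238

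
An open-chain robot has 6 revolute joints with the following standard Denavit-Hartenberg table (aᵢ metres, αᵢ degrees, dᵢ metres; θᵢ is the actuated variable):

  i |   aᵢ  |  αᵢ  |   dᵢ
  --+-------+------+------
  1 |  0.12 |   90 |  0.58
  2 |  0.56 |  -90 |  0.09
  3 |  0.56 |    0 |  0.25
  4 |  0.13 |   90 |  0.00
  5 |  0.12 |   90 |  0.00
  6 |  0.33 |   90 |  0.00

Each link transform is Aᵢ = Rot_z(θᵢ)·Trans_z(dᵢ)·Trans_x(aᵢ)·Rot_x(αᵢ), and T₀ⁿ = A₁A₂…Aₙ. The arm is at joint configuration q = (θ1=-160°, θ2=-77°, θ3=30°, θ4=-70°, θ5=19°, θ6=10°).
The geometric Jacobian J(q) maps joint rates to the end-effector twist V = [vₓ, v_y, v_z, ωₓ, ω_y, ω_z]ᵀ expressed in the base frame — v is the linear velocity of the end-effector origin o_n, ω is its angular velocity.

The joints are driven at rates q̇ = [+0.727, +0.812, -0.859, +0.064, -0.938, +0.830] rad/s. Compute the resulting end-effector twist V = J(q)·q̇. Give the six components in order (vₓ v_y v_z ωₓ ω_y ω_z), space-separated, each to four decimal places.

o_n = [-0.8477, -0.0873, -0.7246]
J₁: ẑ×o_n = [0.0873, -0.8477, 0.0000], ω = ẑ
J2: z=[-0.3420, 0.9397, 0.0000] o=[-0.1128, -0.0410, 0.5800] → [-1.2259, -0.4462, 0.7064, -0.3420, 0.9397, 0.0000]
J3: z=[-0.9156, -0.3333, 0.2250] o=[-0.2619, 0.0004, 0.0344] → [0.2726, -0.8266, -0.1149, -0.9156, -0.3333, 0.2250]
J4: z=[-0.9156, -0.3333, 0.2250] o=[-0.4976, -0.3833, -0.3820] → [0.0476, -0.3925, -0.3877, -0.9156, -0.3333, 0.2250]
J5: z=[-0.1261, 0.7693, 0.6263] o=[-0.5472, -0.3124, -0.4790] → [-0.3299, -0.2192, 0.2028, -0.1261, 0.7693, 0.6263]
J6: z=[0.7414, 0.4926, -0.4557] o=[-0.6263, -0.2636, -0.5549] → [-0.0032, 0.2267, 0.2398, 0.7414, 0.4926, -0.4557]
V = J·q̇ = [-0.8563, 0.1001, 0.6563, 1.1839, 0.7152, -0.4176]

-0.8563 0.1001 0.6563 1.1839 0.7152 -0.4176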